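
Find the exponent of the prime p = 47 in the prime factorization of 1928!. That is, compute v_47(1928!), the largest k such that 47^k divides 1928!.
v_47(1928!) = 41

Legendre's formula: v_p(n!) = Σ_{k ≥ 1} ⌊n / p^k⌋. For p = 47, n = 1928, the terms are:
  ⌊1928/47^1⌋ = ⌊1928/47⌋ = 41
(the next term ⌊1928/47^2⌋ = 0, terminating the sum). Summing: v_47(1928!) = 41 = 41.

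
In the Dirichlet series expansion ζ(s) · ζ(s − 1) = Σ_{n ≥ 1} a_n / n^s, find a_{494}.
σ(494) = 840

In the product (Σ m^0/m^s)(Σ k / k^s) = Σ (Σ_{d | n} d) / n^s, the coefficient of 1/n^s is σ(n) = Σ_{d | n} d. For n = 494, divisors are [1, 2, 13, 19, 26, 38, 247, 494]; summing: σ(494) = 840.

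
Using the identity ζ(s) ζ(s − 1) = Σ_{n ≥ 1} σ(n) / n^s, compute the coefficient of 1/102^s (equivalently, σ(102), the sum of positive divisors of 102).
σ(102) = 216

In the product (Σ m^0/m^s)(Σ k / k^s) = Σ (Σ_{d | n} d) / n^s, the coefficient of 1/n^s is σ(n) = Σ_{d | n} d. For n = 102, divisors are [1, 2, 3, 6, 17, 34, 51, 102]; summing: σ(102) = 216.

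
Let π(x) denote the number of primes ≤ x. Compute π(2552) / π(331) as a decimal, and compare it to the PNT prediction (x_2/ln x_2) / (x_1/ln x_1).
π(2552)/π(331) = 374/67 ≈ 5.5821;  PNT prediction ≈ 5.7025.

π(331) = 67 and π(2552) = 374, so π(2552)/π(331) ≈ 5.5821. The PNT-predicted ratio is (2552/ln(2552)) / (331/ln(331)) ≈ 5.7025. The two agree to within a few percent, as expected.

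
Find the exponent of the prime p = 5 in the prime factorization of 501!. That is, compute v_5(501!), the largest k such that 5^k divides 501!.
v_5(501!) = 124

Legendre's formula: v_p(n!) = Σ_{k ≥ 1} ⌊n / p^k⌋. For p = 5, n = 501, the terms are:
  ⌊501/5^1⌋ = ⌊501/5⌋ = 100
  ⌊501/5^2⌋ = ⌊501/25⌋ = 20
  ⌊501/5^3⌋ = ⌊501/125⌋ = 4
(the next term ⌊501/5^4⌋ = 0, terminating the sum). Summing: v_5(501!) = 100 + 20 + 4 = 124.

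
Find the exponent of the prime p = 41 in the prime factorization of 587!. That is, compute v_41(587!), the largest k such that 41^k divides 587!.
v_41(587!) = 14

Legendre's formula: v_p(n!) = Σ_{k ≥ 1} ⌊n / p^k⌋. For p = 41, n = 587, the terms are:
  ⌊587/41^1⌋ = ⌊587/41⌋ = 14
(the next term ⌊587/41^2⌋ = 0, terminating the sum). Summing: v_41(587!) = 14 = 14.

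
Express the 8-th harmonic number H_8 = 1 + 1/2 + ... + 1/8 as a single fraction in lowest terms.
H_8 = 761/280

Direct summation: H_8 = 1 + 1/2 + ... + 1/8. The least common denominator is lcm(1, ..., 8) = 840; over this denominator the numerator is 840 + 420 + 280 + 210 + 168 + 140 + 120 + 105 = 2283, so H_8 = 2283/840; reducing by gcd(2283, 840) = 3 gives 761/280 ≈ 2.71786. (The PNT-adjacent estimate ln(8) + γ ≈ 2.65666 matches within O(1/n).)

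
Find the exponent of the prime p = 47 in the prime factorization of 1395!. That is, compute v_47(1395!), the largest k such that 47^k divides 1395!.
v_47(1395!) = 29

Legendre's formula: v_p(n!) = Σ_{k ≥ 1} ⌊n / p^k⌋. For p = 47, n = 1395, the terms are:
  ⌊1395/47^1⌋ = ⌊1395/47⌋ = 29
(the next term ⌊1395/47^2⌋ = 0, terminating the sum). Summing: v_47(1395!) = 29 = 29.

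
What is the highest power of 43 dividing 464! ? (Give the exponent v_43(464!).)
v_43(464!) = 10

Legendre's formula: v_p(n!) = Σ_{k ≥ 1} ⌊n / p^k⌋. For p = 43, n = 464, the terms are:
  ⌊464/43^1⌋ = ⌊464/43⌋ = 10
(the next term ⌊464/43^2⌋ = 0, terminating the sum). Summing: v_43(464!) = 10 = 10.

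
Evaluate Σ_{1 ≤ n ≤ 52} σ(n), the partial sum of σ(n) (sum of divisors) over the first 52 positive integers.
Σ_{n ≤ 52} σ(n) = 2250

Compute σ(n) for each 1 ≤ n ≤ 52: σ(1) = 1, σ(2) = 3, σ(3) = 4, σ(4) = 7, σ(5) = 6, σ(6) = 12, σ(7) = 8, σ(8) = 15, σ(9) = 13, σ(10) = 18, σ(11) = 12, σ(12) = 28, σ(13) = 14, σ(14) = 24, σ(15) = 24, σ(16) = 31, σ(17) = 18, σ(18) = 39, σ(19) = 20, σ(20) = 42, σ(21) = 32, σ(22) = 36, σ(23) = 24, σ(24) = 60, σ(25) = 31, σ(26) = 42, σ(27) = 40, σ(28) = 56, σ(29) = 30, σ(30) = 72, σ(31) = 32, σ(32) = 63, σ(33) = 48, σ(34) = 54, σ(35) = 48, σ(36) = 91, σ(37) = 38, σ(38) = 60, σ(39) = 56, σ(40) = 90, σ(41) = 42, σ(42) = 96, σ(43) = 44, σ(44) = 84, σ(45) = 78, σ(46) = 72, σ(47) = 48, σ(48) = 124, σ(49) = 57, σ(50) = 93, σ(51) = 72, σ(52) = 98. Summing all 52 values: 2250. (Average order: Σ_{n ≤ x} σ(n) ~ (π²/12) x². For x = 52, (π²/12)·52² ≈ 2223.95.)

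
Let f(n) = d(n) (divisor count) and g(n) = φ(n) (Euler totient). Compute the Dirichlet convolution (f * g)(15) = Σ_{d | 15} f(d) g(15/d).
(d * φ)(15) = 24

Divisors of 15: [1, 3, 5, 15]. For each d | 15:
  d = 1: d(1) · φ(15/1) = 1 · 8 = 8
  d = 3: d(3) · φ(15/3) = 2 · 4 = 8
  d = 5: d(5) · φ(15/5) = 2 · 2 = 4
  d = 15: d(15) · φ(15/15) = 4 · 1 = 4
Summing: (d * φ)(15) = 8 + 8 + 4 + 4 = 24.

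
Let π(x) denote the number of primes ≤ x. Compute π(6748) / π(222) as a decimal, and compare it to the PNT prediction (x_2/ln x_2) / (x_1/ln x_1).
π(6748)/π(222) = 869/47 ≈ 18.4894;  PNT prediction ≈ 18.6256.

π(222) = 47 and π(6748) = 869, so π(6748)/π(222) ≈ 18.4894. The PNT-predicted ratio is (6748/ln(6748)) / (222/ln(222)) ≈ 18.6256. The two agree to within a few percent, as expected.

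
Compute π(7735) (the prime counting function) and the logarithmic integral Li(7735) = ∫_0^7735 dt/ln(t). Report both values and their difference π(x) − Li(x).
π(7735) = 981;  Li(7735) ≈ 996.87;  π(x) − Li(x) ≈ -15.87.

Direct count of primes ≤ 7735 gives π(7735) = 981. Numerical evaluation of the logarithmic integral gives Li(7735) ≈ 996.87. The difference π(x) − Li(x) ≈ -15.87 is typically negative for small/moderate x (Li(x) overestimates), though Littlewood's theorem shows this sign changes infinitely often.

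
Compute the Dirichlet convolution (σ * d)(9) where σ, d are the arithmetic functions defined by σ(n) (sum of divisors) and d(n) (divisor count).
(σ * d)(9) = 24

Divisors of 9: [1, 3, 9]. For each d | 9:
  d = 1: σ(1) · d(9/1) = 1 · 3 = 3
  d = 3: σ(3) · d(9/3) = 4 · 2 = 8
  d = 9: σ(9) · d(9/9) = 13 · 1 = 13
Summing: (σ * d)(9) = 3 + 8 + 13 = 24.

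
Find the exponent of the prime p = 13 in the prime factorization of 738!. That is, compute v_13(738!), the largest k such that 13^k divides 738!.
v_13(738!) = 60

Legendre's formula: v_p(n!) = Σ_{k ≥ 1} ⌊n / p^k⌋. For p = 13, n = 738, the terms are:
  ⌊738/13^1⌋ = ⌊738/13⌋ = 56
  ⌊738/13^2⌋ = ⌊738/169⌋ = 4
(the next term ⌊738/13^3⌋ = 0, terminating the sum). Summing: v_13(738!) = 56 + 4 = 60.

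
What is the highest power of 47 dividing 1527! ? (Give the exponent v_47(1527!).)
v_47(1527!) = 32

Legendre's formula: v_p(n!) = Σ_{k ≥ 1} ⌊n / p^k⌋. For p = 47, n = 1527, the terms are:
  ⌊1527/47^1⌋ = ⌊1527/47⌋ = 32
(the next term ⌊1527/47^2⌋ = 0, terminating the sum). Summing: v_47(1527!) = 32 = 32.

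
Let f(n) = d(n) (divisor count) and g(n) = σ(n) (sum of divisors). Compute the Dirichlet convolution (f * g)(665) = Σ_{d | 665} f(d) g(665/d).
(d * σ)(665) = 1760

Divisors of 665: [1, 5, 7, 19, 35, 95, 133, 665]. For each d | 665:
  d = 1: d(1) · σ(665/1) = 1 · 960 = 960
  d = 5: d(5) · σ(665/5) = 2 · 160 = 320
  d = 7: d(7) · σ(665/7) = 2 · 120 = 240
  d = 19: d(19) · σ(665/19) = 2 · 48 = 96
  d = 35: d(35) · σ(665/35) = 4 · 20 = 80
  d = 95: d(95) · σ(665/95) = 4 · 8 = 32
  d = 133: d(133) · σ(665/133) = 4 · 6 = 24
  d = 665: d(665) · σ(665/665) = 8 · 1 = 8
Summing: (d * σ)(665) = 960 + 320 + 240 + 96 + 80 + 32 + 24 + 8 = 1760.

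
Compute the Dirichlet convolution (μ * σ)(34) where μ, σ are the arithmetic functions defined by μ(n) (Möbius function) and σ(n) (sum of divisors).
(μ * σ)(34) = 34

Divisors of 34: [1, 2, 17, 34]. For each d | 34:
  d = 1: μ(1) · σ(34/1) = 1 · 54 = 54
  d = 2: μ(2) · σ(34/2) = -1 · 18 = -18
  d = 17: μ(17) · σ(34/17) = -1 · 3 = -3
  d = 34: μ(34) · σ(34/34) = 1 · 1 = 1
Summing: (μ * σ)(34) = 54 + -18 + -3 + 1 = 34.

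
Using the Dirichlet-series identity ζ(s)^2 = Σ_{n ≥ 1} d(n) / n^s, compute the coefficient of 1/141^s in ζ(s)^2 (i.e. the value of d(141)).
d(141) = 4

ζ(s)^2 = (Σ 1/m^s)(Σ 1/k^s). The coefficient of 1/n^s in the product is the number of ordered pairs (m, k) with mk = n, which equals d(n). For n = 141, divisors are [1, 3, 47, 141], so d(141) = 4.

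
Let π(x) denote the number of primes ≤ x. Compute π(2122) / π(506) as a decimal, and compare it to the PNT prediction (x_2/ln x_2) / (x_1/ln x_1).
π(2122)/π(506) = 319/96 ≈ 3.3229;  PNT prediction ≈ 3.4088.

π(506) = 96 and π(2122) = 319, so π(2122)/π(506) ≈ 3.3229. The PNT-predicted ratio is (2122/ln(2122)) / (506/ln(506)) ≈ 3.4088. The two agree to within a few percent, as expected.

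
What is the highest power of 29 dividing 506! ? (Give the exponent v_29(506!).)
v_29(506!) = 17

Legendre's formula: v_p(n!) = Σ_{k ≥ 1} ⌊n / p^k⌋. For p = 29, n = 506, the terms are:
  ⌊506/29^1⌋ = ⌊506/29⌋ = 17
(the next term ⌊506/29^2⌋ = 0, terminating the sum). Summing: v_29(506!) = 17 = 17.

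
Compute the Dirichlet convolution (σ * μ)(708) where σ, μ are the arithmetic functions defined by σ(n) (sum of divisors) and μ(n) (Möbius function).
(σ * μ)(708) = 708

Divisors of 708: [1, 2, 3, 4, 6, 12, 59, 118, 177, 236, 354, 708]. For each d | 708:
  d = 1: σ(1) · μ(708/1) = 1 · 0 = 0
  d = 2: σ(2) · μ(708/2) = 3 · -1 = -3
  d = 3: σ(3) · μ(708/3) = 4 · 0 = 0
  d = 4: σ(4) · μ(708/4) = 7 · 1 = 7
  d = 6: σ(6) · μ(708/6) = 12 · 1 = 12
  d = 12: σ(12) · μ(708/12) = 28 · -1 = -28
  d = 59: σ(59) · μ(708/59) = 60 · 0 = 0
  d = 118: σ(118) · μ(708/118) = 180 · 1 = 180
  d = 177: σ(177) · μ(708/177) = 240 · 0 = 0
  d = 236: σ(236) · μ(708/236) = 420 · -1 = -420
  d = 354: σ(354) · μ(708/354) = 720 · -1 = -720
  d = 708: σ(708) · μ(708/708) = 1680 · 1 = 1680
Summing: (σ * μ)(708) = 0 + -3 + 0 + 7 + 12 + -28 + 0 + 180 + 0 + -420 + -720 + 1680 = 708.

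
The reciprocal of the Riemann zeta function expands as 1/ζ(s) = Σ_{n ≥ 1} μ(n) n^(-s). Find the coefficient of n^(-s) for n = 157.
μ(157) = -1

Factor n = 157 = 157. μ(n) = 0 if any exponent ≥ 2 (not squarefree); otherwise μ(n) = (−1)^{ω(n)} where ω(n) is the number of distinct prime factors. Applying: μ(157) = -1.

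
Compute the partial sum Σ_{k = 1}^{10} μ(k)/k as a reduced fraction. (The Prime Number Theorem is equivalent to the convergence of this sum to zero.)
Σ μ(k)/k = 19/210

Values of μ(k) for 1 ≤ k ≤ 10: μ(1) = 1, μ(2) = -1, μ(3) = -1, μ(5) = -1, μ(6) = 1, μ(7) = -1, μ(10) = 1, with μ = 0 on non-squarefree integers. Summing μ(k)/k for k where μ(k) ≠ 0 gives 19/210 ≈ 0.0905. (PNT ⟺ this sum → 0 as n → ∞.)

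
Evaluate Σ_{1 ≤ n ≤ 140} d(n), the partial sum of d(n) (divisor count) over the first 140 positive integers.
Σ_{n ≤ 140} d(n) = 719

Compute d(n) for each 1 ≤ n ≤ 140: d(1) = 1, d(2) = 2, d(3) = 2, d(4) = 3, d(5) = 2, d(6) = 4, d(7) = 2, d(8) = 4, d(9) = 3, d(10) = 4, d(11) = 2, d(12) = 6, d(13) = 2, d(14) = 4, d(15) = 4, d(16) = 5, d(17) = 2, d(18) = 6, d(19) = 2, d(20) = 6, d(21) = 4, d(22) = 4, d(23) = 2, d(24) = 8, d(25) = 3, d(26) = 4, d(27) = 4, d(28) = 6, d(29) = 2, d(30) = 8, d(31) = 2, d(32) = 6, d(33) = 4, d(34) = 4, d(35) = 4, d(36) = 9, d(37) = 2, d(38) = 4, d(39) = 4, d(40) = 8, d(41) = 2, d(42) = 8, d(43) = 2, d(44) = 6, d(45) = 6, d(46) = 4, d(47) = 2, d(48) = 10, d(49) = 3, d(50) = 6, d(51) = 4, d(52) = 6, d(53) = 2, d(54) = 8, d(55) = 4, d(56) = 8, d(57) = 4, d(58) = 4, d(59) = 2, d(60) = 12, d(61) = 2, d(62) = 4, d(63) = 6, d(64) = 7, d(65) = 4, d(66) = 8, d(67) = 2, d(68) = 6, d(69) = 4, d(70) = 8, d(71) = 2, d(72) = 12, d(73) = 2, d(74) = 4, d(75) = 6, d(76) = 6, d(77) = 4, d(78) = 8, d(79) = 2, d(80) = 10, d(81) = 5, d(82) = 4, d(83) = 2, d(84) = 12, d(85) = 4, d(86) = 4, d(87) = 4, d(88) = 8, d(89) = 2, d(90) = 12, d(91) = 4, d(92) = 6, d(93) = 4, d(94) = 4, d(95) = 4, d(96) = 12, d(97) = 2, d(98) = 6, d(99) = 6, d(100) = 9, d(101) = 2, d(102) = 8, d(103) = 2, d(104) = 8, d(105) = 8, d(106) = 4, d(107) = 2, d(108) = 12, d(109) = 2, d(110) = 8, d(111) = 4, d(112) = 10, d(113) = 2, d(114) = 8, d(115) = 4, d(116) = 6, d(117) = 6, d(118) = 4, d(119) = 4, d(120) = 16, d(121) = 3, d(122) = 4, d(123) = 4, d(124) = 6, d(125) = 4, d(126) = 12, d(127) = 2, d(128) = 8, d(129) = 4, d(130) = 8, d(131) = 2, d(132) = 12, d(133) = 4, d(134) = 4, d(135) = 8, d(136) = 8, d(137) = 2, d(138) = 8, d(139) = 2, d(140) = 12. Summing all 140 values: 719. (Dirichlet's divisor formula: Σ_{n ≤ x} d(n) = x ln(x) + (2γ − 1) x + O(√x). For x = 140, the asymptotic estimate is ≈ 713.45.)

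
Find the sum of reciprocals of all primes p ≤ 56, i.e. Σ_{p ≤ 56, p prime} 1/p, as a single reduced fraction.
Σ 1/p = 54766551458687142251/32589158477190044730

π(56) = 16, so the primes ≤ 56 are [2, 3, 5, 7, 11, 13, 17, 19, 23, 29, 31, 37, 41, 43, 47, 53]. Summing 1/p over these primes: 54766551458687142251/32589158477190044730 ≈ 1.6805. Mertens estimate ln ln(56) + 0.2615 ≈ 1.6541.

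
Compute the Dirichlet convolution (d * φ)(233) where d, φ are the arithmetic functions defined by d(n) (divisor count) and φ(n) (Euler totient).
(d * φ)(233) = 234

Divisors of 233: [1, 233]. For each d | 233:
  d = 1: d(1) · φ(233/1) = 1 · 232 = 232
  d = 233: d(233) · φ(233/233) = 2 · 1 = 2
Summing: (d * φ)(233) = 232 + 2 = 234.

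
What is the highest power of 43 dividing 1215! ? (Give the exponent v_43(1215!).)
v_43(1215!) = 28

Legendre's formula: v_p(n!) = Σ_{k ≥ 1} ⌊n / p^k⌋. For p = 43, n = 1215, the terms are:
  ⌊1215/43^1⌋ = ⌊1215/43⌋ = 28
(the next term ⌊1215/43^2⌋ = 0, terminating the sum). Summing: v_43(1215!) = 28 = 28.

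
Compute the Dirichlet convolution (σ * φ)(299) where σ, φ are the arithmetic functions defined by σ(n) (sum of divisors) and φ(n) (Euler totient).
(σ * φ)(299) = 1196

Divisors of 299: [1, 13, 23, 299]. For each d | 299:
  d = 1: σ(1) · φ(299/1) = 1 · 264 = 264
  d = 13: σ(13) · φ(299/13) = 14 · 22 = 308
  d = 23: σ(23) · φ(299/23) = 24 · 12 = 288
  d = 299: σ(299) · φ(299/299) = 336 · 1 = 336
Summing: (σ * φ)(299) = 264 + 308 + 288 + 336 = 1196.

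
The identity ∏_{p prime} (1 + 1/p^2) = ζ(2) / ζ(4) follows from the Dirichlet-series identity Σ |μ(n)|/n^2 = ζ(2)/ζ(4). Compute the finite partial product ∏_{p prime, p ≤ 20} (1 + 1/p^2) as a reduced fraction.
∏ = 6403780000/4257193941

The primes p ≤ 20 are [2, 3, 5, 7, 11, 13, 17, 19]. For each, (1 + 1/p^2) = (p^2 + 1)/p^2. Multiplying these fractions over p ∈ [2, 3, 5, 7, 11, 13, 17, 19] gives 6403780000/4257193941. (In the limit P → ∞ this tends to ζ(2)/ζ(4).)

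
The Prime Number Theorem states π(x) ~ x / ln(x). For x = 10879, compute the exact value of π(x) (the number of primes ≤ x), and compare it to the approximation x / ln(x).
π(10879) = 1322;  x/ln(x) ≈ 1170.47;  relative error ≈ 11.46%.

Directly count primes up to 10879: π(10879) = 1322. The PNT approximation gives 10879/ln(10879) ≈ 10879/9.29459 ≈ 1170.47. Relative error (π(x) − x/ln(x)) / π(x) ≈ 11.46%; the approximation is known to undercount slightly (Li(x) is a better estimate).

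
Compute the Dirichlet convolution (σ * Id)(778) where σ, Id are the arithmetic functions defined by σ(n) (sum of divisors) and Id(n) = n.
(σ * Id)(778) = 3895

Divisors of 778: [1, 2, 389, 778]. For each d | 778:
  d = 1: σ(1) · Id(778/1) = 1 · 778 = 778
  d = 2: σ(2) · Id(778/2) = 3 · 389 = 1167
  d = 389: σ(389) · Id(778/389) = 390 · 2 = 780
  d = 778: σ(778) · Id(778/778) = 1170 · 1 = 1170
Summing: (σ * Id)(778) = 778 + 1167 + 780 + 1170 = 3895.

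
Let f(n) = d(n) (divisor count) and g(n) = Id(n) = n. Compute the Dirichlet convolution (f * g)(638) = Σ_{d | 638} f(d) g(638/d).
(d * Id)(638) = 1612

Divisors of 638: [1, 2, 11, 22, 29, 58, 319, 638]. For each d | 638:
  d = 1: d(1) · Id(638/1) = 1 · 638 = 638
  d = 2: d(2) · Id(638/2) = 2 · 319 = 638
  d = 11: d(11) · Id(638/11) = 2 · 58 = 116
  d = 22: d(22) · Id(638/22) = 4 · 29 = 116
  d = 29: d(29) · Id(638/29) = 2 · 22 = 44
  d = 58: d(58) · Id(638/58) = 4 · 11 = 44
  d = 319: d(319) · Id(638/319) = 4 · 2 = 8
  d = 638: d(638) · Id(638/638) = 8 · 1 = 8
Summing: (d * Id)(638) = 638 + 638 + 116 + 116 + 44 + 44 + 8 + 8 = 1612.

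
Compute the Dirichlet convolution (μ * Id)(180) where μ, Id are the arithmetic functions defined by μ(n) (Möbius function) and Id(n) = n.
(μ * Id)(180) = 48

Divisors of 180: [1, 2, 3, 4, 5, 6, 9, 10, 12, 15, 18, 20, 30, 36, 45, 60, 90, 180]. For each d | 180:
  d = 1: μ(1) · Id(180/1) = 1 · 180 = 180
  d = 2: μ(2) · Id(180/2) = -1 · 90 = -90
  d = 3: μ(3) · Id(180/3) = -1 · 60 = -60
  d = 4: μ(4) · Id(180/4) = 0 · 45 = 0
  d = 5: μ(5) · Id(180/5) = -1 · 36 = -36
  d = 6: μ(6) · Id(180/6) = 1 · 30 = 30
  d = 9: μ(9) · Id(180/9) = 0 · 20 = 0
  d = 10: μ(10) · Id(180/10) = 1 · 18 = 18
  d = 12: μ(12) · Id(180/12) = 0 · 15 = 0
  d = 15: μ(15) · Id(180/15) = 1 · 12 = 12
  d = 18: μ(18) · Id(180/18) = 0 · 10 = 0
  d = 20: μ(20) · Id(180/20) = 0 · 9 = 0
  d = 30: μ(30) · Id(180/30) = -1 · 6 = -6
  d = 36: μ(36) · Id(180/36) = 0 · 5 = 0
  d = 45: μ(45) · Id(180/45) = 0 · 4 = 0
  d = 60: μ(60) · Id(180/60) = 0 · 3 = 0
  d = 90: μ(90) · Id(180/90) = 0 · 2 = 0
  d = 180: μ(180) · Id(180/180) = 0 · 1 = 0
Summing: (μ * Id)(180) = 180 + -90 + -60 + 0 + -36 + 30 + 0 + 18 + 0 + 12 + 0 + 0 + -6 + 0 + 0 + 0 + 0 + 0 = 48.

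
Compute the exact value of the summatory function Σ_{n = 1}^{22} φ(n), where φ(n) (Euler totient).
Σ_{n ≤ 22} φ(n) = 150

Compute φ(n) for each 1 ≤ n ≤ 22: φ(1) = 1, φ(2) = 1, φ(3) = 2, φ(4) = 2, φ(5) = 4, φ(6) = 2, φ(7) = 6, φ(8) = 4, φ(9) = 6, φ(10) = 4, φ(11) = 10, φ(12) = 4, φ(13) = 12, φ(14) = 6, φ(15) = 8, φ(16) = 8, φ(17) = 16, φ(18) = 6, φ(19) = 18, φ(20) = 8, φ(21) = 12, φ(22) = 10. Summing all 22 values: 150. (Average order: Σ_{n ≤ x} φ(n) ~ (3/π²) x². For x = 22, (3/π²)·22² ≈ 147.12.)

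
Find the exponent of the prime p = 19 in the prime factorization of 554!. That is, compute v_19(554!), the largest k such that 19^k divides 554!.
v_19(554!) = 30

Legendre's formula: v_p(n!) = Σ_{k ≥ 1} ⌊n / p^k⌋. For p = 19, n = 554, the terms are:
  ⌊554/19^1⌋ = ⌊554/19⌋ = 29
  ⌊554/19^2⌋ = ⌊554/361⌋ = 1
(the next term ⌊554/19^3⌋ = 0, terminating the sum). Summing: v_19(554!) = 29 + 1 = 30.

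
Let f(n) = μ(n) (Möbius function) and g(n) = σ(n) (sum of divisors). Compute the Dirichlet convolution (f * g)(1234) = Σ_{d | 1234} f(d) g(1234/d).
(μ * σ)(1234) = 1234

Divisors of 1234: [1, 2, 617, 1234]. For each d | 1234:
  d = 1: μ(1) · σ(1234/1) = 1 · 1854 = 1854
  d = 2: μ(2) · σ(1234/2) = -1 · 618 = -618
  d = 617: μ(617) · σ(1234/617) = -1 · 3 = -3
  d = 1234: μ(1234) · σ(1234/1234) = 1 · 1 = 1
Summing: (μ * σ)(1234) = 1854 + -618 + -3 + 1 = 1234.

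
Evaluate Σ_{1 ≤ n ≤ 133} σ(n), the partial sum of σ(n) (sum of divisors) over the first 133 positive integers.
Σ_{n ≤ 133} σ(n) = 14591

Compute σ(n) for each 1 ≤ n ≤ 133: σ(1) = 1, σ(2) = 3, σ(3) = 4, σ(4) = 7, σ(5) = 6, σ(6) = 12, σ(7) = 8, σ(8) = 15, σ(9) = 13, σ(10) = 18, σ(11) = 12, σ(12) = 28, σ(13) = 14, σ(14) = 24, σ(15) = 24, σ(16) = 31, σ(17) = 18, σ(18) = 39, σ(19) = 20, σ(20) = 42, σ(21) = 32, σ(22) = 36, σ(23) = 24, σ(24) = 60, σ(25) = 31, σ(26) = 42, σ(27) = 40, σ(28) = 56, σ(29) = 30, σ(30) = 72, σ(31) = 32, σ(32) = 63, σ(33) = 48, σ(34) = 54, σ(35) = 48, σ(36) = 91, σ(37) = 38, σ(38) = 60, σ(39) = 56, σ(40) = 90, σ(41) = 42, σ(42) = 96, σ(43) = 44, σ(44) = 84, σ(45) = 78, σ(46) = 72, σ(47) = 48, σ(48) = 124, σ(49) = 57, σ(50) = 93, σ(51) = 72, σ(52) = 98, σ(53) = 54, σ(54) = 120, σ(55) = 72, σ(56) = 120, σ(57) = 80, σ(58) = 90, σ(59) = 60, σ(60) = 168, σ(61) = 62, σ(62) = 96, σ(63) = 104, σ(64) = 127, σ(65) = 84, σ(66) = 144, σ(67) = 68, σ(68) = 126, σ(69) = 96, σ(70) = 144, σ(71) = 72, σ(72) = 195, σ(73) = 74, σ(74) = 114, σ(75) = 124, σ(76) = 140, σ(77) = 96, σ(78) = 168, σ(79) = 80, σ(80) = 186, σ(81) = 121, σ(82) = 126, σ(83) = 84, σ(84) = 224, σ(85) = 108, σ(86) = 132, σ(87) = 120, σ(88) = 180, σ(89) = 90, σ(90) = 234, σ(91) = 112, σ(92) = 168, σ(93) = 128, σ(94) = 144, σ(95) = 120, σ(96) = 252, σ(97) = 98, σ(98) = 171, σ(99) = 156, σ(100) = 217, σ(101) = 102, σ(102) = 216, σ(103) = 104, σ(104) = 210, σ(105) = 192, σ(106) = 162, σ(107) = 108, σ(108) = 280, σ(109) = 110, σ(110) = 216, σ(111) = 152, σ(112) = 248, σ(113) = 114, σ(114) = 240, σ(115) = 144, σ(116) = 210, σ(117) = 182, σ(118) = 180, σ(119) = 144, σ(120) = 360, σ(121) = 133, σ(122) = 186, σ(123) = 168, σ(124) = 224, σ(125) = 156, σ(126) = 312, σ(127) = 128, σ(128) = 255, σ(129) = 176, σ(130) = 252, σ(131) = 132, σ(132) = 336, σ(133) = 160. Summing all 133 values: 14591. (Average order: Σ_{n ≤ x} σ(n) ~ (π²/12) x². For x = 133, (π²/12)·133² ≈ 14548.62.)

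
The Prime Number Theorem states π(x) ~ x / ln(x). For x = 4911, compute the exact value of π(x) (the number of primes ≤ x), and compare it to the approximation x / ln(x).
π(4911) = 656;  x/ln(x) ≈ 577.82;  relative error ≈ 11.92%.

Directly count primes up to 4911: π(4911) = 656. The PNT approximation gives 4911/ln(4911) ≈ 4911/8.49923 ≈ 577.82. Relative error (π(x) − x/ln(x)) / π(x) ≈ 11.92%; the approximation is known to undercount slightly (Li(x) is a better estimate).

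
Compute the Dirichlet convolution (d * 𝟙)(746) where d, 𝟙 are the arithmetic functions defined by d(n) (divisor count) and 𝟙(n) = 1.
(d * 𝟙)(746) = 9

Divisors of 746: [1, 2, 373, 746]. For each d | 746:
  d = 1: d(1) · 𝟙(746/1) = 1 · 1 = 1
  d = 2: d(2) · 𝟙(746/2) = 2 · 1 = 2
  d = 373: d(373) · 𝟙(746/373) = 2 · 1 = 2
  d = 746: d(746) · 𝟙(746/746) = 4 · 1 = 4
Summing: (d * 𝟙)(746) = 1 + 2 + 2 + 4 = 9.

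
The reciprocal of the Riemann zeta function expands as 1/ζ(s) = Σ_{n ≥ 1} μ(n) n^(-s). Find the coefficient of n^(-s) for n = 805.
μ(805) = -1

Factor n = 805 = 5 · 7 · 23. μ(n) = 0 if any exponent ≥ 2 (not squarefree); otherwise μ(n) = (−1)^{ω(n)} where ω(n) is the number of distinct prime factors. Applying: μ(805) = -1.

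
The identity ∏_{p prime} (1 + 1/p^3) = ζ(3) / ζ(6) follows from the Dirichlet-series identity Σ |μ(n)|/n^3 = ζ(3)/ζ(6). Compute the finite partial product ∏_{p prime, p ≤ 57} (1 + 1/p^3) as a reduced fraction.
∏ = 1193284353855226596885466673602596175872/1009953283877483663098780766542609340885

The primes p ≤ 57 are [2, 3, 5, 7, 11, 13, 17, 19, 23, 29, 31, 37, 41, 43, 47, 53]. For each, (1 + 1/p^3) = (p^3 + 1)/p^3. Multiplying these fractions over p ∈ [2, 3, 5, 7, 11, 13, 17, 19, 23, 29, 31, 37, 41, 43, 47, 53] gives 1193284353855226596885466673602596175872/1009953283877483663098780766542609340885. (In the limit P → ∞ this tends to ζ(3)/ζ(6).)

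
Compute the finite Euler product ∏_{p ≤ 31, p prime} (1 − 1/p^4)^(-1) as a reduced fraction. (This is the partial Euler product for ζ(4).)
∏ = 44480956869217573792253389310087/41097743855049154662236160000000

The primes p ≤ 31 are [2, 3, 5, 7, 11, 13, 17, 19, 23, 29, 31]. For each prime, (1 − 1/p^4)^(-1) = p^4 / (p^4 − 1). The product is (1 − 1/2^4)^(-1), (1 − 1/3^4)^(-1), (1 − 1/5^4)^(-1), (1 − 1/7^4)^(-1), (1 − 1/11^4)^(-1), (1 − 1/13^4)^(-1), (1 − 1/17^4)^(-1), (1 − 1/19^4)^(-1), (1 − 1/23^4)^(-1), (1 − 1/29^4)^(-1), (1 − 1/31^4)^(-1) = ∏ p^4 / (p^4 − 1) = 44480956869217573792253389310087/41097743855049154662236160000000.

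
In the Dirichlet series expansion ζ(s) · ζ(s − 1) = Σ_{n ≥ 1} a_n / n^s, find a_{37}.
σ(37) = 38

In the product (Σ m^0/m^s)(Σ k / k^s) = Σ (Σ_{d | n} d) / n^s, the coefficient of 1/n^s is σ(n) = Σ_{d | n} d. For n = 37, divisors are [1, 37]; summing: σ(37) = 38.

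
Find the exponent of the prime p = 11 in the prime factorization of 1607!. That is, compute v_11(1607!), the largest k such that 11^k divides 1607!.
v_11(1607!) = 160

Legendre's formula: v_p(n!) = Σ_{k ≥ 1} ⌊n / p^k⌋. For p = 11, n = 1607, the terms are:
  ⌊1607/11^1⌋ = ⌊1607/11⌋ = 146
  ⌊1607/11^2⌋ = ⌊1607/121⌋ = 13
  ⌊1607/11^3⌋ = ⌊1607/1331⌋ = 1
(the next term ⌊1607/11^4⌋ = 0, terminating the sum). Summing: v_11(1607!) = 146 + 13 + 1 = 160.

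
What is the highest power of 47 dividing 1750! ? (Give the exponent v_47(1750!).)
v_47(1750!) = 37

Legendre's formula: v_p(n!) = Σ_{k ≥ 1} ⌊n / p^k⌋. For p = 47, n = 1750, the terms are:
  ⌊1750/47^1⌋ = ⌊1750/47⌋ = 37
(the next term ⌊1750/47^2⌋ = 0, terminating the sum). Summing: v_47(1750!) = 37 = 37.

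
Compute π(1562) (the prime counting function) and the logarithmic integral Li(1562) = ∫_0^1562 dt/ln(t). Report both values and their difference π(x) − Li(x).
π(1562) = 246;  Li(1562) ≈ 256.27;  π(x) − Li(x) ≈ -10.27.

Direct count of primes ≤ 1562 gives π(1562) = 246. Numerical evaluation of the logarithmic integral gives Li(1562) ≈ 256.27. The difference π(x) − Li(x) ≈ -10.27 is typically negative for small/moderate x (Li(x) overestimates), though Littlewood's theorem shows this sign changes infinitely often.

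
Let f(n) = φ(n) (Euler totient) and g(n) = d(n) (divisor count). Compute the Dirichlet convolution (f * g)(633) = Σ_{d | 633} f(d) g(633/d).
(φ * d)(633) = 848

Divisors of 633: [1, 3, 211, 633]. For each d | 633:
  d = 1: φ(1) · d(633/1) = 1 · 4 = 4
  d = 3: φ(3) · d(633/3) = 2 · 2 = 4
  d = 211: φ(211) · d(633/211) = 210 · 2 = 420
  d = 633: φ(633) · d(633/633) = 420 · 1 = 420
Summing: (φ * d)(633) = 4 + 4 + 420 + 420 = 848.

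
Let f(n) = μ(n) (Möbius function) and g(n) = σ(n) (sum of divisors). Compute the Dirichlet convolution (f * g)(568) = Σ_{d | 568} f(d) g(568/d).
(μ * σ)(568) = 568

Divisors of 568: [1, 2, 4, 8, 71, 142, 284, 568]. For each d | 568:
  d = 1: μ(1) · σ(568/1) = 1 · 1080 = 1080
  d = 2: μ(2) · σ(568/2) = -1 · 504 = -504
  d = 4: μ(4) · σ(568/4) = 0 · 216 = 0
  d = 8: μ(8) · σ(568/8) = 0 · 72 = 0
  d = 71: μ(71) · σ(568/71) = -1 · 15 = -15
  d = 142: μ(142) · σ(568/142) = 1 · 7 = 7
  d = 284: μ(284) · σ(568/284) = 0 · 3 = 0
  d = 568: μ(568) · σ(568/568) = 0 · 1 = 0
Summing: (μ * σ)(568) = 1080 + -504 + 0 + 0 + -15 + 7 + 0 + 0 = 568.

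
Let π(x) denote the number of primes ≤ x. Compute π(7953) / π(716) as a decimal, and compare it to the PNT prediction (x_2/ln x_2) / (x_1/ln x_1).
π(7953)/π(716) = 1005/127 ≈ 7.9134;  PNT prediction ≈ 8.1299.

π(716) = 127 and π(7953) = 1005, so π(7953)/π(716) ≈ 7.9134. The PNT-predicted ratio is (7953/ln(7953)) / (716/ln(716)) ≈ 8.1299. The two agree to within a few percent, as expected.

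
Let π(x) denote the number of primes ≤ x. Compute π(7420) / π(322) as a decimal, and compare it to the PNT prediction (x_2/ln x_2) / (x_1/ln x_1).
π(7420)/π(322) = 941/66 ≈ 14.2576;  PNT prediction ≈ 14.9312.

π(322) = 66 and π(7420) = 941, so π(7420)/π(322) ≈ 14.2576. The PNT-predicted ratio is (7420/ln(7420)) / (322/ln(322)) ≈ 14.9312. The two agree to within a few percent, as expected.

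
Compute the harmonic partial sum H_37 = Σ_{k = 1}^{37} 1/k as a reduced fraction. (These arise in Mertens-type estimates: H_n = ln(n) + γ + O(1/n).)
H_37 = 2040798836801833/485721041551200

Direct summation: H_37 = 1 + 1/2 + ... + 1/37. The least common denominator is lcm(1, ..., 37) = 5342931457063200; over this denominator the numerator is 5342931457063200 + 2671465728531600 + 1780977152354400 + 1335732864265800 + 1068586291412640 + 890488576177200 + 763275922437600 + 667866432132900 + 593659050784800 + 534293145706320 + 485721041551200 + 445244288088600 + 410994727466400 + 381637961218800 + 356195430470880 + 333933216066450 + 314290085709600 + 296829525392400 + 281206918792800 + 267146572853160 + 254425307479200 + 242860520775600 + 232301367698400 + 222622144044300 + 213717258282528 + 205497363733200 + 197886350261600 + 190818980609400 + 184239015760800 + 178097715235440 + 172352627647200 + 166966608033225 + 161907013850400 + 157145042854800 + 152655184487520 + 148414762696200 + 144403552893600 = 22448787204820163, so H_37 = 22448787204820163/5342931457063200; reducing by gcd(22448787204820163, 5342931457063200) = 11 gives 2040798836801833/485721041551200 ≈ 4.20159. (The PNT-adjacent estimate ln(37) + γ ≈ 4.18813 matches within O(1/n).)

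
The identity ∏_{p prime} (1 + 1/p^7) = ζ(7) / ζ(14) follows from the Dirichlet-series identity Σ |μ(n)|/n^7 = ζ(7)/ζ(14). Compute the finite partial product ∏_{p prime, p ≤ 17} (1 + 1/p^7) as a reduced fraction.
∏ = 5978632292892509031852506135276312/5929491512745875728410756452578125

The primes p ≤ 17 are [2, 3, 5, 7, 11, 13, 17]. For each, (1 + 1/p^7) = (p^7 + 1)/p^7. Multiplying these fractions over p ∈ [2, 3, 5, 7, 11, 13, 17] gives 5978632292892509031852506135276312/5929491512745875728410756452578125. (In the limit P → ∞ this tends to ζ(7)/ζ(14).)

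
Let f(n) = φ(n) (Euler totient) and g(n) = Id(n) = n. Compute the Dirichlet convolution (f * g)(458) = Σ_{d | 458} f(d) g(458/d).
(φ * Id)(458) = 1371

Divisors of 458: [1, 2, 229, 458]. For each d | 458:
  d = 1: φ(1) · Id(458/1) = 1 · 458 = 458
  d = 2: φ(2) · Id(458/2) = 1 · 229 = 229
  d = 229: φ(229) · Id(458/229) = 228 · 2 = 456
  d = 458: φ(458) · Id(458/458) = 228 · 1 = 228
Summing: (φ * Id)(458) = 458 + 229 + 456 + 228 = 1371.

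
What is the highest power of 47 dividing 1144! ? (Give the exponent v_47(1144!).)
v_47(1144!) = 24

Legendre's formula: v_p(n!) = Σ_{k ≥ 1} ⌊n / p^k⌋. For p = 47, n = 1144, the terms are:
  ⌊1144/47^1⌋ = ⌊1144/47⌋ = 24
(the next term ⌊1144/47^2⌋ = 0, terminating the sum). Summing: v_47(1144!) = 24 = 24.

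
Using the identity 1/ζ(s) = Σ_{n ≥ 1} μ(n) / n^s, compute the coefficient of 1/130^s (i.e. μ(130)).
μ(130) = -1

Factor n = 130 = 2 · 5 · 13. μ(n) = 0 if any exponent ≥ 2 (not squarefree); otherwise μ(n) = (−1)^{ω(n)} where ω(n) is the number of distinct prime factors. Applying: μ(130) = -1.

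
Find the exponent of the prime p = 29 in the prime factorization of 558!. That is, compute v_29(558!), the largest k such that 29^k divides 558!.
v_29(558!) = 19

Legendre's formula: v_p(n!) = Σ_{k ≥ 1} ⌊n / p^k⌋. For p = 29, n = 558, the terms are:
  ⌊558/29^1⌋ = ⌊558/29⌋ = 19
(the next term ⌊558/29^2⌋ = 0, terminating the sum). Summing: v_29(558!) = 19 = 19.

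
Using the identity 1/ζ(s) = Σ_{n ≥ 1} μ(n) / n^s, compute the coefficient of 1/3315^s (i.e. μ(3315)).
μ(3315) = 1

Factor n = 3315 = 3 · 5 · 13 · 17. μ(n) = 0 if any exponent ≥ 2 (not squarefree); otherwise μ(n) = (−1)^{ω(n)} where ω(n) is the number of distinct prime factors. Applying: μ(3315) = 1.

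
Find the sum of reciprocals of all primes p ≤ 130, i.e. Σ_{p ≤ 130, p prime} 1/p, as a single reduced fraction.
Σ 1/p = 7457575819106455685806801283735357697478405891621/4014476939333036189094441199026045136645885247730

π(130) = 31, so the primes ≤ 130 are [2, 3, 5, 7, 11, 13, 17, 19, 23, 29, 31, 37, 41, 43, 47, 53, 59, 61, 67, 71, 73, 79, 83, 89, 97, 101, 103, 107, 109, 113, 127]. Summing 1/p over these primes: 7457575819106455685806801283735357697478405891621/4014476939333036189094441199026045136645885247730 ≈ 1.8577. Mertens estimate ln ln(130) + 0.2615 ≈ 1.8441.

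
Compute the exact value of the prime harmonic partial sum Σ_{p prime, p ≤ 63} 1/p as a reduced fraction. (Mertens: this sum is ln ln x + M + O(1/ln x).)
Σ 1/p = 201015517717077830328949/117288381359406970983270

π(63) = 18, so the primes ≤ 63 are [2, 3, 5, 7, 11, 13, 17, 19, 23, 29, 31, 37, 41, 43, 47, 53, 59, 61]. Summing 1/p over these primes: 201015517717077830328949/117288381359406970983270 ≈ 1.7139. Mertens estimate ln ln(63) + 0.2615 ≈ 1.6829.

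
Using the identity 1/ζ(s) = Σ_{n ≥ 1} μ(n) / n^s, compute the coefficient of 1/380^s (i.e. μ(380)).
μ(380) = 0

Factor n = 380 = 2^2 · 5 · 19. μ(n) = 0 if any exponent ≥ 2 (not squarefree); otherwise μ(n) = (−1)^{ω(n)} where ω(n) is the number of distinct prime factors. Applying: μ(380) = 0.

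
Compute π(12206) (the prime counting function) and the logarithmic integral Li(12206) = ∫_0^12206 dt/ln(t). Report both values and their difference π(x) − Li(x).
π(12206) = 1459;  Li(12206) ≈ 1483.01;  π(x) − Li(x) ≈ -24.01.

Direct count of primes ≤ 12206 gives π(12206) = 1459. Numerical evaluation of the logarithmic integral gives Li(12206) ≈ 1483.01. The difference π(x) − Li(x) ≈ -24.01 is typically negative for small/moderate x (Li(x) overestimates), though Littlewood's theorem shows this sign changes infinitely often.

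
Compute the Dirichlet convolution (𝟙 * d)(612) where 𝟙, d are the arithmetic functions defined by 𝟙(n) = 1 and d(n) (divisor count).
(𝟙 * d)(612) = 108

Divisors of 612: [1, 2, 3, 4, 6, 9, 12, 17, 18, 34, 36, 51, 68, 102, 153, 204, 306, 612]. For each d | 612:
  d = 1: 𝟙(1) · d(612/1) = 1 · 18 = 18
  d = 2: 𝟙(2) · d(612/2) = 1 · 12 = 12
  d = 3: 𝟙(3) · d(612/3) = 1 · 12 = 12
  d = 4: 𝟙(4) · d(612/4) = 1 · 6 = 6
  d = 6: 𝟙(6) · d(612/6) = 1 · 8 = 8
  d = 9: 𝟙(9) · d(612/9) = 1 · 6 = 6
  d = 12: 𝟙(12) · d(612/12) = 1 · 4 = 4
  d = 17: 𝟙(17) · d(612/17) = 1 · 9 = 9
  d = 18: 𝟙(18) · d(612/18) = 1 · 4 = 4
  d = 34: 𝟙(34) · d(612/34) = 1 · 6 = 6
  d = 36: 𝟙(36) · d(612/36) = 1 · 2 = 2
  d = 51: 𝟙(51) · d(612/51) = 1 · 6 = 6
  d = 68: 𝟙(68) · d(612/68) = 1 · 3 = 3
  d = 102: 𝟙(102) · d(612/102) = 1 · 4 = 4
  d = 153: 𝟙(153) · d(612/153) = 1 · 3 = 3
  d = 204: 𝟙(204) · d(612/204) = 1 · 2 = 2
  d = 306: 𝟙(306) · d(612/306) = 1 · 2 = 2
  d = 612: 𝟙(612) · d(612/612) = 1 · 1 = 1
Summing: (𝟙 * d)(612) = 18 + 12 + 12 + 6 + 8 + 6 + 4 + 9 + 4 + 6 + 2 + 6 + 3 + 4 + 3 + 2 + 2 + 1 = 108.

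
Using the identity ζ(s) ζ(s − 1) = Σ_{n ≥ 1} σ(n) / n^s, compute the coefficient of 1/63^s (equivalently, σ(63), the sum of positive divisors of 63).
σ(63) = 104

In the product (Σ m^0/m^s)(Σ k / k^s) = Σ (Σ_{d | n} d) / n^s, the coefficient of 1/n^s is σ(n) = Σ_{d | n} d. For n = 63, divisors are [1, 3, 7, 9, 21, 63]; summing: σ(63) = 104.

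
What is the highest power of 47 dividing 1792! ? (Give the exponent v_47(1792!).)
v_47(1792!) = 38

Legendre's formula: v_p(n!) = Σ_{k ≥ 1} ⌊n / p^k⌋. For p = 47, n = 1792, the terms are:
  ⌊1792/47^1⌋ = ⌊1792/47⌋ = 38
(the next term ⌊1792/47^2⌋ = 0, terminating the sum). Summing: v_47(1792!) = 38 = 38.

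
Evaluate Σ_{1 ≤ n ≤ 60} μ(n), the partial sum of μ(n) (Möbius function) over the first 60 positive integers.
Σ_{n ≤ 60} μ(n) = -1

Compute μ(n) for each 1 ≤ n ≤ 60: μ(1) = 1, μ(2) = -1, μ(3) = -1, μ(4) = 0, μ(5) = -1, μ(6) = 1, μ(7) = -1, μ(8) = 0, μ(9) = 0, μ(10) = 1, μ(11) = -1, μ(12) = 0, μ(13) = -1, μ(14) = 1, μ(15) = 1, μ(16) = 0, μ(17) = -1, μ(18) = 0, μ(19) = -1, μ(20) = 0, μ(21) = 1, μ(22) = 1, μ(23) = -1, μ(24) = 0, μ(25) = 0, μ(26) = 1, μ(27) = 0, μ(28) = 0, μ(29) = -1, μ(30) = -1, μ(31) = -1, μ(32) = 0, μ(33) = 1, μ(34) = 1, μ(35) = 1, μ(36) = 0, μ(37) = -1, μ(38) = 1, μ(39) = 1, μ(40) = 0, μ(41) = -1, μ(42) = -1, μ(43) = -1, μ(44) = 0, μ(45) = 0, μ(46) = 1, μ(47) = -1, μ(48) = 0, μ(49) = 0, μ(50) = 0, μ(51) = 1, μ(52) = 0, μ(53) = -1, μ(54) = 0, μ(55) = 1, μ(56) = 0, μ(57) = 1, μ(58) = 1, μ(59) = -1, μ(60) = 0. Summing all 60 values: -1. (Mertens function M(x) = Σ_{n ≤ x} μ(n); on average M(x) should be small (PNT ⟺ M(x) = o(x)).)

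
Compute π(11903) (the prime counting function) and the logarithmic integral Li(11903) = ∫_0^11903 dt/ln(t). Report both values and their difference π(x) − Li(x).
π(11903) = 1426;  Li(11903) ≈ 1450.77;  π(x) − Li(x) ≈ -24.77.

Direct count of primes ≤ 11903 gives π(11903) = 1426. Numerical evaluation of the logarithmic integral gives Li(11903) ≈ 1450.77. The difference π(x) − Li(x) ≈ -24.77 is typically negative for small/moderate x (Li(x) overestimates), though Littlewood's theorem shows this sign changes infinitely often.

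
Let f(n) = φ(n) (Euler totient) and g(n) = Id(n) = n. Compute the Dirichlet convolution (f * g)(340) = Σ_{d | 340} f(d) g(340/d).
(φ * Id)(340) = 2376

Divisors of 340: [1, 2, 4, 5, 10, 17, 20, 34, 68, 85, 170, 340]. For each d | 340:
  d = 1: φ(1) · Id(340/1) = 1 · 340 = 340
  d = 2: φ(2) · Id(340/2) = 1 · 170 = 170
  d = 4: φ(4) · Id(340/4) = 2 · 85 = 170
  d = 5: φ(5) · Id(340/5) = 4 · 68 = 272
  d = 10: φ(10) · Id(340/10) = 4 · 34 = 136
  d = 17: φ(17) · Id(340/17) = 16 · 20 = 320
  d = 20: φ(20) · Id(340/20) = 8 · 17 = 136
  d = 34: φ(34) · Id(340/34) = 16 · 10 = 160
  d = 68: φ(68) · Id(340/68) = 32 · 5 = 160
  d = 85: φ(85) · Id(340/85) = 64 · 4 = 256
  d = 170: φ(170) · Id(340/170) = 64 · 2 = 128
  d = 340: φ(340) · Id(340/340) = 128 · 1 = 128
Summing: (φ * Id)(340) = 340 + 170 + 170 + 272 + 136 + 320 + 136 + 160 + 160 + 256 + 128 + 128 = 2376.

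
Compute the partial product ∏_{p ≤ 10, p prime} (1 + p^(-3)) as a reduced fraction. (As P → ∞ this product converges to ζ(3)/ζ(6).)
∏ = 1032/875

The primes p ≤ 10 are [2, 3, 5, 7]. For each, (1 + 1/p^3) = (p^3 + 1)/p^3. Multiplying these fractions over p ∈ [2, 3, 5, 7] gives 1032/875. (In the limit P → ∞ this tends to ζ(3)/ζ(6).)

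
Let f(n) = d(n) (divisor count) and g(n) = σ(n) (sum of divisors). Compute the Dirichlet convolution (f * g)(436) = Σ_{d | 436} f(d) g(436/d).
(d * σ)(436) = 1792

Divisors of 436: [1, 2, 4, 109, 218, 436]. For each d | 436:
  d = 1: d(1) · σ(436/1) = 1 · 770 = 770
  d = 2: d(2) · σ(436/2) = 2 · 330 = 660
  d = 4: d(4) · σ(436/4) = 3 · 110 = 330
  d = 109: d(109) · σ(436/109) = 2 · 7 = 14
  d = 218: d(218) · σ(436/218) = 4 · 3 = 12
  d = 436: d(436) · σ(436/436) = 6 · 1 = 6
Summing: (d * σ)(436) = 770 + 660 + 330 + 14 + 12 + 6 = 1792.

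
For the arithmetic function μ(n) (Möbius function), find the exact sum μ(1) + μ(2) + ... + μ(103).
Σ_{n ≤ 103} μ(n) = -2

Compute μ(n) for each 1 ≤ n ≤ 103: μ(1) = 1, μ(2) = -1, μ(3) = -1, μ(4) = 0, μ(5) = -1, μ(6) = 1, μ(7) = -1, μ(8) = 0, μ(9) = 0, μ(10) = 1, μ(11) = -1, μ(12) = 0, μ(13) = -1, μ(14) = 1, μ(15) = 1, μ(16) = 0, μ(17) = -1, μ(18) = 0, μ(19) = -1, μ(20) = 0, μ(21) = 1, μ(22) = 1, μ(23) = -1, μ(24) = 0, μ(25) = 0, μ(26) = 1, μ(27) = 0, μ(28) = 0, μ(29) = -1, μ(30) = -1, μ(31) = -1, μ(32) = 0, μ(33) = 1, μ(34) = 1, μ(35) = 1, μ(36) = 0, μ(37) = -1, μ(38) = 1, μ(39) = 1, μ(40) = 0, μ(41) = -1, μ(42) = -1, μ(43) = -1, μ(44) = 0, μ(45) = 0, μ(46) = 1, μ(47) = -1, μ(48) = 0, μ(49) = 0, μ(50) = 0, μ(51) = 1, μ(52) = 0, μ(53) = -1, μ(54) = 0, μ(55) = 1, μ(56) = 0, μ(57) = 1, μ(58) = 1, μ(59) = -1, μ(60) = 0, μ(61) = -1, μ(62) = 1, μ(63) = 0, μ(64) = 0, μ(65) = 1, μ(66) = -1, μ(67) = -1, μ(68) = 0, μ(69) = 1, μ(70) = -1, μ(71) = -1, μ(72) = 0, μ(73) = -1, μ(74) = 1, μ(75) = 0, μ(76) = 0, μ(77) = 1, μ(78) = -1, μ(79) = -1, μ(80) = 0, μ(81) = 0, μ(82) = 1, μ(83) = -1, μ(84) = 0, μ(85) = 1, μ(86) = 1, μ(87) = 1, μ(88) = 0, μ(89) = -1, μ(90) = 0, μ(91) = 1, μ(92) = 0, μ(93) = 1, μ(94) = 1, μ(95) = 1, μ(96) = 0, μ(97) = -1, μ(98) = 0, μ(99) = 0, μ(100) = 0, μ(101) = -1, μ(102) = -1, μ(103) = -1. Summing all 103 values: -2. (Mertens function M(x) = Σ_{n ≤ x} μ(n); on average M(x) should be small (PNT ⟺ M(x) = o(x)).)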